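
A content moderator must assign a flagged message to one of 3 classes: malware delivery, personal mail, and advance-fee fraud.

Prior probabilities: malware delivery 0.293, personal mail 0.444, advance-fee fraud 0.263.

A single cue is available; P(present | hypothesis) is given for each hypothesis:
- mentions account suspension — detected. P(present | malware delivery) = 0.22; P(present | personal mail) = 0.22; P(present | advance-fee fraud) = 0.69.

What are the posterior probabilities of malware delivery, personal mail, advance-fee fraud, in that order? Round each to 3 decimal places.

Multiply each prior by the likelihood of the cue:
  malware delivery: 0.293 × 0.22 = 0.06446
  personal mail: 0.444 × 0.22 = 0.09768
  advance-fee fraud: 0.263 × 0.69 = 0.18147
Marginal likelihood of the evidence = 0.34361.
P(malware delivery | evidence) = 0.06446 / 0.34361 ≈ 0.188
P(personal mail | evidence) = 0.09768 / 0.34361 ≈ 0.284
P(advance-fee fraud | evidence) = 0.18147 / 0.34361 ≈ 0.528

0.188, 0.284, 0.528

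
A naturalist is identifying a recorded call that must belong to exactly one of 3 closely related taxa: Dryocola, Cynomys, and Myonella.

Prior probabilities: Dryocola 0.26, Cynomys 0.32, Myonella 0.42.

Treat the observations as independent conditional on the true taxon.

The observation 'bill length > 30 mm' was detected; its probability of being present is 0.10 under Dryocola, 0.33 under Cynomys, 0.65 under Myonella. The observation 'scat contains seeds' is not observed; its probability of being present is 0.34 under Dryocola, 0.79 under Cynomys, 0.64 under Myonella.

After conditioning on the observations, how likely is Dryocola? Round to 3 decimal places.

0.125

For each hypothesis, the unnormalized posterior weight is prior × product of the observation likelihoods (using 1 − P(present | H) for each absent observation):
  Dryocola: 0.26 × 0.10 × (1 − 0.34) = 0.01716
  Cynomys: 0.32 × 0.33 × (1 − 0.79) = 0.022176
  Myonella: 0.42 × 0.65 × (1 − 0.64) = 0.09828
The unnormalized weights sum to 0.13762.
P(Dryocola | evidence) = 0.01716 / 0.13762 ≈ 0.125.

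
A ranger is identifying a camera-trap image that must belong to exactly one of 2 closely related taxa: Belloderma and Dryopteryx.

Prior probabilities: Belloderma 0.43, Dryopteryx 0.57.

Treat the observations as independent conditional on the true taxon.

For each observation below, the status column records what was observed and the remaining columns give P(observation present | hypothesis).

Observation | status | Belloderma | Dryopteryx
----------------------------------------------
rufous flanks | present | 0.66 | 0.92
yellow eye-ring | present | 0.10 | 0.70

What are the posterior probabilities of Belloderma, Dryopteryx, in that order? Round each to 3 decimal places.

0.072, 0.928

Multiply each prior by the joint likelihood of the evidence pattern:
  Belloderma: 0.43 × 0.66 × 0.10 = 0.02838
  Dryopteryx: 0.57 × 0.92 × 0.70 = 0.36708
The unnormalized weights sum to 0.39546.
P(Belloderma | evidence) = 0.02838 / 0.39546 ≈ 0.072
P(Dryopteryx | evidence) = 0.36708 / 0.39546 ≈ 0.928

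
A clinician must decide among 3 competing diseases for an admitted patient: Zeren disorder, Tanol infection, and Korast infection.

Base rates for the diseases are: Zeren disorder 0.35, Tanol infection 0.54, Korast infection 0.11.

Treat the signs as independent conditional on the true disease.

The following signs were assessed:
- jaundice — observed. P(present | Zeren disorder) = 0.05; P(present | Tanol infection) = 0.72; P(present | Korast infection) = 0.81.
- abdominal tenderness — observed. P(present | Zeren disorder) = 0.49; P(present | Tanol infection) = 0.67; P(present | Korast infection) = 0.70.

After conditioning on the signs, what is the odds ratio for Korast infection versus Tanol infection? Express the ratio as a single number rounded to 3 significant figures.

Posterior odds equal prior odds times the likelihood ratio; only the two competing hypotheses matter.
  Korast infection: 0.11 × 0.81 × 0.70 = 0.06237
  Tanol infection: 0.54 × 0.72 × 0.67 = 0.2605
Odds(Korast infection : Tanol infection) = 0.06237 / 0.2605 ≈ 0.239.

0.239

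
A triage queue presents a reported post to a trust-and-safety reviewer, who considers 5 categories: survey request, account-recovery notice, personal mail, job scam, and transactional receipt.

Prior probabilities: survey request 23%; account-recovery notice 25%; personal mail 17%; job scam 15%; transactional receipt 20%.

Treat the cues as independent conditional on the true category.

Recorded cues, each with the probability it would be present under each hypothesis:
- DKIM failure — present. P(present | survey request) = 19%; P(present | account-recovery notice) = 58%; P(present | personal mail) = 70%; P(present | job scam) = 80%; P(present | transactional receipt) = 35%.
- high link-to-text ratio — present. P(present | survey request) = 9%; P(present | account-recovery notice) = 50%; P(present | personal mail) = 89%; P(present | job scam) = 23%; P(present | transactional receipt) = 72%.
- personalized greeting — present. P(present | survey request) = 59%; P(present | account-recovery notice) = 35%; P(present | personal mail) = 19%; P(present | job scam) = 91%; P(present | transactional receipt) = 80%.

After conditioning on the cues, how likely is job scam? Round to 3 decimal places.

0.222

For each hypothesis, the unnormalized posterior weight is prior × product of the cue likelihoods:
  survey request: 0.23 × 0.19 × 0.09 × 0.59 = 0.0023205
  account-recovery notice: 0.25 × 0.58 × 0.50 × 0.35 = 0.025375
  personal mail: 0.17 × 0.70 × 0.89 × 0.19 = 0.020123
  job scam: 0.15 × 0.80 × 0.23 × 0.91 = 0.025116
  transactional receipt: 0.20 × 0.35 × 0.72 × 0.80 = 0.04032
Normalizing constant Z = 0.0023205 + 0.025375 + 0.020123 + 0.025116 + 0.04032 = 0.11325.
P(job scam | evidence) = 0.025116 / 0.11325 ≈ 0.222.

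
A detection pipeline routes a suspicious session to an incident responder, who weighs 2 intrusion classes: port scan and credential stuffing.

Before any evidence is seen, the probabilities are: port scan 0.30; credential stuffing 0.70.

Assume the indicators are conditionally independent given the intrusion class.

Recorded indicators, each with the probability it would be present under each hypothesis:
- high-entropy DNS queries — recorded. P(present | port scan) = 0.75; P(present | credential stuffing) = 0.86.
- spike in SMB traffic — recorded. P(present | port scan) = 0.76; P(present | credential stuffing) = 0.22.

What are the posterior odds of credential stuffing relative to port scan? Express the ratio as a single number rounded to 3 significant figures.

Unnormalized posterior weight (prior times the indicator likelihoods) for each of the two hypotheses:
  credential stuffing: 0.70 × 0.86 × 0.22 = 0.13244
  port scan: 0.30 × 0.75 × 0.76 = 0.171
Odds(credential stuffing : port scan) = 0.13244 / 0.171 ≈ 0.775.

0.775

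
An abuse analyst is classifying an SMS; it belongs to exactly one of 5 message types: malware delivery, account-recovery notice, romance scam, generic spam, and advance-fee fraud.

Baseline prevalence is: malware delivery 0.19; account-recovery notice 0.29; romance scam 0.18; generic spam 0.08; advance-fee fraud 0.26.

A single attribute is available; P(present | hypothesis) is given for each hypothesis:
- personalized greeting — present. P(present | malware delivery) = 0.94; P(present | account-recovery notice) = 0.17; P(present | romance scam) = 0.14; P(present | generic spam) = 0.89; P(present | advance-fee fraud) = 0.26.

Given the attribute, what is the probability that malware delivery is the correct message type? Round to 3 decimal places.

0.456

For each hypothesis, the unnormalized posterior weight is prior × likelihood:
  malware delivery: 0.19 × 0.94 = 0.1786
  account-recovery notice: 0.29 × 0.17 = 0.0493
  romance scam: 0.18 × 0.14 = 0.0252
  generic spam: 0.08 × 0.89 = 0.0712
  advance-fee fraud: 0.26 × 0.26 = 0.0676
Marginal likelihood of the evidence = 0.3919.
P(malware delivery | evidence) = 0.1786 / 0.3919 ≈ 0.456.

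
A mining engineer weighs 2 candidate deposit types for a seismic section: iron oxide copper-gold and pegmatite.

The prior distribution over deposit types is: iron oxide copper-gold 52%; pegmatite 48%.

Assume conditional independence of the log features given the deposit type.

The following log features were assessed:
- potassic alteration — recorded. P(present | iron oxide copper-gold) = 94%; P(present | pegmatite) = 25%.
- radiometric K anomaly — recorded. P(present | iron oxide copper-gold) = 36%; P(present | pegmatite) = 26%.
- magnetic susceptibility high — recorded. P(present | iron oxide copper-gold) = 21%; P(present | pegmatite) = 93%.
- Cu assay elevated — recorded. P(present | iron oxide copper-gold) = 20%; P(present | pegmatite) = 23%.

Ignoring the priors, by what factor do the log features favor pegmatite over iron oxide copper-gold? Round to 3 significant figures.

0.978

Joint likelihood of the log feature pattern under each hypothesis:
  pegmatite: 0.25 × 0.26 × 0.93 × 0.23 = 0.013904
  iron oxide copper-gold: 0.94 × 0.36 × 0.21 × 0.20 = 0.014213
Bayes factor = 0.013904 / 0.014213 ≈ 0.978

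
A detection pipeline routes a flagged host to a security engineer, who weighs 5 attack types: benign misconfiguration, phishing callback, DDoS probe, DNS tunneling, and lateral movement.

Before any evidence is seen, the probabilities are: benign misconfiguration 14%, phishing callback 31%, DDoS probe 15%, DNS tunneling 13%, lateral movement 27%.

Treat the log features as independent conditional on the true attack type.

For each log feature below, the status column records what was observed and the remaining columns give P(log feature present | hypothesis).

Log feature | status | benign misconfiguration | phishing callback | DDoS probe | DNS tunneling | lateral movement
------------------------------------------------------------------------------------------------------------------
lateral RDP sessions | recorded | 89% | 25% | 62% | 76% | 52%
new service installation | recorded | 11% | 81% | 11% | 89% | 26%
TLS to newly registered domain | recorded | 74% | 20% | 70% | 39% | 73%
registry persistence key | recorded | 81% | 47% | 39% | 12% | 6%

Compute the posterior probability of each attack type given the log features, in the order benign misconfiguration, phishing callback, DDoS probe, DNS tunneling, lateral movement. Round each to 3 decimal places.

For each hypothesis, the unnormalized posterior weight is prior × product of the log feature likelihoods:
  benign misconfiguration: 0.14 × 0.89 × 0.11 × 0.74 × 0.81 = 0.0082154
  phishing callback: 0.31 × 0.25 × 0.81 × 0.20 × 0.47 = 0.0059009
  DDoS probe: 0.15 × 0.62 × 0.11 × 0.70 × 0.39 = 0.0027928
  DNS tunneling: 0.13 × 0.76 × 0.89 × 0.39 × 0.12 = 0.0041152
  lateral movement: 0.27 × 0.52 × 0.26 × 0.73 × 0.06 = 0.0015989
The unnormalized weights sum to 0.022623.
P(benign misconfiguration | evidence) = 0.0082154 / 0.022623 ≈ 0.363
P(phishing callback | evidence) = 0.0059009 / 0.022623 ≈ 0.261
P(DDoS probe | evidence) = 0.0027928 / 0.022623 ≈ 0.123
P(DNS tunneling | evidence) = 0.0041152 / 0.022623 ≈ 0.182
P(lateral movement | evidence) = 0.0015989 / 0.022623 ≈ 0.071

0.363, 0.261, 0.123, 0.182, 0.071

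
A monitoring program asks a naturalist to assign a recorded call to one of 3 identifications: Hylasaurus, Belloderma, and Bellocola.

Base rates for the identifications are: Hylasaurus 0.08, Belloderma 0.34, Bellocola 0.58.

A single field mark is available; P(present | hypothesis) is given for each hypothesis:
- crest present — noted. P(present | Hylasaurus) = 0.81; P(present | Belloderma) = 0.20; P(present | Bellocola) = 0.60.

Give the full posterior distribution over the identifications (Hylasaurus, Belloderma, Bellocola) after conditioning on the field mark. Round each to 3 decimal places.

Multiply each prior by the likelihood of the field mark:
  Hylasaurus: 0.08 × 0.81 = 0.0648
  Belloderma: 0.34 × 0.20 = 0.068
  Bellocola: 0.58 × 0.60 = 0.348
Marginal likelihood of the evidence = 0.4808.
P(Hylasaurus | evidence) = 0.0648 / 0.4808 ≈ 0.135
P(Belloderma | evidence) = 0.068 / 0.4808 ≈ 0.141
P(Bellocola | evidence) = 0.348 / 0.4808 ≈ 0.724

0.135, 0.141, 0.724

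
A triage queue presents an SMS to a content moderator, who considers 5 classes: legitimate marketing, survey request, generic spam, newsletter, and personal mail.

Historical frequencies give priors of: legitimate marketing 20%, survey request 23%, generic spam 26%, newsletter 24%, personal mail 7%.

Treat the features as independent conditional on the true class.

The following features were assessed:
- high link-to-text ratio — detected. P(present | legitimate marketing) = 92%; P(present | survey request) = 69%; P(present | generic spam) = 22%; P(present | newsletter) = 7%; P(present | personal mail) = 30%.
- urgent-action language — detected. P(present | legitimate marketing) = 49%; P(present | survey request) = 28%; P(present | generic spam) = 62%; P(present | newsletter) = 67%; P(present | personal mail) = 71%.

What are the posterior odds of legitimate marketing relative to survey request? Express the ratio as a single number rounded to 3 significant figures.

2.03

Unnormalized posterior weight (prior times the feature likelihoods) for each of the two hypotheses:
  legitimate marketing: 0.20 × 0.92 × 0.49 = 0.09016
  survey request: 0.23 × 0.69 × 0.28 = 0.044436
Posterior odds = 0.09016 / 0.044436 ≈ 2.03.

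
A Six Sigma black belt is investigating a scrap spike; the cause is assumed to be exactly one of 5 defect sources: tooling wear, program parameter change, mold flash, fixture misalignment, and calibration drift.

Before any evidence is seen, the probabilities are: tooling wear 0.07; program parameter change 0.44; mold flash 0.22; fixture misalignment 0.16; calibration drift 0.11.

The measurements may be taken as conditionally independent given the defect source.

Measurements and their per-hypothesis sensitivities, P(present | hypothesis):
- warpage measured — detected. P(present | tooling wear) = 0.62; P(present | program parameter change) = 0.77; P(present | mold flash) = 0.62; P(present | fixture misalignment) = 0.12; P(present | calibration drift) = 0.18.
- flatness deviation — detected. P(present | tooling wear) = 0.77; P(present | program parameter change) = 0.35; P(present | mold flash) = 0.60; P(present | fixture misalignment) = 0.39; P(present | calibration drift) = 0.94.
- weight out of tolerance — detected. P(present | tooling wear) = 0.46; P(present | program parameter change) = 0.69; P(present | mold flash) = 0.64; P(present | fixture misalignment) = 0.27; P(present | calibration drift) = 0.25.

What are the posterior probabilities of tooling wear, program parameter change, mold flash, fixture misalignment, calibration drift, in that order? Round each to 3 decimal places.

0.098, 0.524, 0.335, 0.013, 0.030

Multiply each prior by the joint likelihood of the measurement pattern:
  tooling wear: 0.07 × 0.62 × 0.77 × 0.46 = 0.015372
  program parameter change: 0.44 × 0.77 × 0.35 × 0.69 = 0.08182
  mold flash: 0.22 × 0.62 × 0.60 × 0.64 = 0.052378
  fixture misalignment: 0.16 × 0.12 × 0.39 × 0.27 = 0.0020218
  calibration drift: 0.11 × 0.18 × 0.94 × 0.25 = 0.004653
The unnormalized weights sum to 0.15624.
P(tooling wear | evidence) = 0.015372 / 0.15624 ≈ 0.098
P(program parameter change | evidence) = 0.08182 / 0.15624 ≈ 0.524
P(mold flash | evidence) = 0.052378 / 0.15624 ≈ 0.335
P(fixture misalignment | evidence) = 0.0020218 / 0.15624 ≈ 0.013
P(calibration drift | evidence) = 0.004653 / 0.15624 ≈ 0.030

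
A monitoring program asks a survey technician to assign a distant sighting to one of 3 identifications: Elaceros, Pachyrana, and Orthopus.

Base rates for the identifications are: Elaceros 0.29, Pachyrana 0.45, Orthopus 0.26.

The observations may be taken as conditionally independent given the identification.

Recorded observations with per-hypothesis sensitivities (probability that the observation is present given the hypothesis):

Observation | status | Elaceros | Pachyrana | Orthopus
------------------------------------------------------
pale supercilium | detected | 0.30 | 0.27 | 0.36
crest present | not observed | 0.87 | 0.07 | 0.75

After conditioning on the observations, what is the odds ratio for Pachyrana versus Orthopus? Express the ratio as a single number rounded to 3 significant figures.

4.83

Posterior odds equal prior odds times the likelihood ratio; only the two competing hypotheses matter (using 1 − P(present | H) for each absent observation).
  Pachyrana: 0.45 × 0.27 × (1 − 0.07) = 0.11299
  Orthopus: 0.26 × 0.36 × (1 − 0.75) = 0.0234
Posterior odds = 0.11299 / 0.0234 ≈ 4.83.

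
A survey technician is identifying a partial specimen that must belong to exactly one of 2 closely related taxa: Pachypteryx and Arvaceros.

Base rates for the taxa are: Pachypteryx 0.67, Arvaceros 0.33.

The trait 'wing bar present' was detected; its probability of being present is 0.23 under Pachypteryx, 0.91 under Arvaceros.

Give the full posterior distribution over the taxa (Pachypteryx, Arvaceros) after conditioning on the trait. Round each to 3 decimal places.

0.339, 0.661

By Bayes' rule, the unnormalized weight for each hypothesis is prior × likelihood:
  Pachypteryx: 0.67 × 0.23 = 0.1541
  Arvaceros: 0.33 × 0.91 = 0.3003
The unnormalized weights sum to 0.4544.
P(Pachypteryx | evidence) = 0.1541 / 0.4544 ≈ 0.339
P(Arvaceros | evidence) = 0.3003 / 0.4544 ≈ 0.661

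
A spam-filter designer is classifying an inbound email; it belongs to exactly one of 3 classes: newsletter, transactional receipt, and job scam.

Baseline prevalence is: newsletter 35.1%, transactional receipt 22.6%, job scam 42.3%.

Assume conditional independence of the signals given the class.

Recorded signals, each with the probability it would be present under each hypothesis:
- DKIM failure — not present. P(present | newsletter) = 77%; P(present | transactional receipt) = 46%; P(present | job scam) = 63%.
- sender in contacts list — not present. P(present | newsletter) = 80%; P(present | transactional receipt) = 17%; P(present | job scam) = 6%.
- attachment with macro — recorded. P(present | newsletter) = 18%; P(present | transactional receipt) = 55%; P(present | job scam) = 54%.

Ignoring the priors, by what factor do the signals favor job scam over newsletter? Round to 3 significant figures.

22.7

The Bayes factor is the ratio of the joint likelihoods of the signal pattern under the two hypotheses (using 1 − P(present | H) for each absent signal).
  job scam: (1 − 0.63) × (1 − 0.06) × 0.54 = 0.18781
  newsletter: (1 − 0.77) × (1 − 0.80) × 0.18 = 0.00828
Bayes factor = 0.18781 / 0.00828 ≈ 22.7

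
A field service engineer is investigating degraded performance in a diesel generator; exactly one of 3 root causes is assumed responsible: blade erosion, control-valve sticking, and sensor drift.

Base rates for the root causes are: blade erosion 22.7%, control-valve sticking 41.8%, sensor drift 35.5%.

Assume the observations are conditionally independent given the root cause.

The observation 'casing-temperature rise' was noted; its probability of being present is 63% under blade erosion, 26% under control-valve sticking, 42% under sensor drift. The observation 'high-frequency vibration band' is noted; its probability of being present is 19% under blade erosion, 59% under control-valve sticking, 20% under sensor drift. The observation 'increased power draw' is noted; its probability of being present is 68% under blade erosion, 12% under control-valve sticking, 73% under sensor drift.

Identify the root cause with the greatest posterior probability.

sensor drift

Multiply each prior by the joint likelihood of the evidence pattern:
  blade erosion: 0.227 × 0.63 × 0.19 × 0.68 = 0.018477
  control-valve sticking: 0.418 × 0.26 × 0.59 × 0.12 = 0.0076945
  sensor drift: 0.355 × 0.42 × 0.20 × 0.73 = 0.021769
Normalizing constant Z = 0.018477 + 0.0076945 + 0.021769 = 0.04794.
P(blade erosion | evidence) ≈ 0.018477 / 0.04794 ≈ 0.385
P(control-valve sticking | evidence) ≈ 0.0076945 / 0.04794 ≈ 0.161
P(sensor drift | evidence) ≈ 0.021769 / 0.04794 ≈ 0.454
The largest is 0.454, so sensor drift is most probable.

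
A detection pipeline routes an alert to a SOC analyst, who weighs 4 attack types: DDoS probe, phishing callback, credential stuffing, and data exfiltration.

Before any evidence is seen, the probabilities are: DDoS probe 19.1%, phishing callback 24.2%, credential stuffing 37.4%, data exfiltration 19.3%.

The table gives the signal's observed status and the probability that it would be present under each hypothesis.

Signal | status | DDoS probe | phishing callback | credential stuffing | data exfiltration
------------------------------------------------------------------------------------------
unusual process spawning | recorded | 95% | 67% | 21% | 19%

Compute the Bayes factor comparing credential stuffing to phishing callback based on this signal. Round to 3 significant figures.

0.313

Likelihood of this signal under each hypothesis:
  credential stuffing: 0.21
  phishing callback: 0.67
Bayes factor = 0.21 / 0.67 ≈ 0.313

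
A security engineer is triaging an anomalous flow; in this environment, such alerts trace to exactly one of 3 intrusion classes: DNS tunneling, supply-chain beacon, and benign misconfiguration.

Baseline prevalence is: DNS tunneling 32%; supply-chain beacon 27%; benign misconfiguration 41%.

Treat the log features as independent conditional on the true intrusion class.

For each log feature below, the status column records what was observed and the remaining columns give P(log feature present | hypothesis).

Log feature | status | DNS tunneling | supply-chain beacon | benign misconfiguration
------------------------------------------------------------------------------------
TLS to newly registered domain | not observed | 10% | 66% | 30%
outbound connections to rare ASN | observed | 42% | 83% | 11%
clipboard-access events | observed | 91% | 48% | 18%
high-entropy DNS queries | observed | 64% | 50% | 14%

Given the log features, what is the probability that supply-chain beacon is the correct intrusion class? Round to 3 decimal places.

By Bayes' rule with conditional independence, the unnormalized weight for each hypothesis is prior × ∏ likelihoods (using 1 − P(present | H) for each absent log feature):
  DNS tunneling: 0.32 × (1 − 0.10) × 0.42 × 0.91 × 0.64 = 0.070447
  supply-chain beacon: 0.27 × (1 − 0.66) × 0.83 × 0.48 × 0.50 = 0.018287
  benign misconfiguration: 0.41 × (1 − 0.30) × 0.11 × 0.18 × 0.14 = 0.00079556
Normalizing constant Z = 0.070447 + 0.018287 + 0.00079556 = 0.089529.
P(supply-chain beacon | evidence) = 0.018287 / 0.089529 ≈ 0.204.

0.204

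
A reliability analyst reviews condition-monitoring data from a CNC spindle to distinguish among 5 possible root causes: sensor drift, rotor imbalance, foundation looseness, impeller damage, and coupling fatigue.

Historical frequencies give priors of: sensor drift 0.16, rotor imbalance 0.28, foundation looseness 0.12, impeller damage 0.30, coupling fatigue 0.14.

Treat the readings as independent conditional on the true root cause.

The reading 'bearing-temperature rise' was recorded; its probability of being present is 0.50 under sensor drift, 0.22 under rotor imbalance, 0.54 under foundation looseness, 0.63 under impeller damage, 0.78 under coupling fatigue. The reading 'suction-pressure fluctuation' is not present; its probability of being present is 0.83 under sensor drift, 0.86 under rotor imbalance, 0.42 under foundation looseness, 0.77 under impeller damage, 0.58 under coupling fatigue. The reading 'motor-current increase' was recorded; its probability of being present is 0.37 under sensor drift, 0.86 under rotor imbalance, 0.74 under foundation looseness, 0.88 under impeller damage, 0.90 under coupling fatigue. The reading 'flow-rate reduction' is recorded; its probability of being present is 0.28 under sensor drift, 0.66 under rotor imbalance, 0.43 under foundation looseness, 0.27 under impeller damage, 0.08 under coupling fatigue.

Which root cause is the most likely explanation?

Multiply each prior by the joint likelihood of the reading pattern (using 1 − P(present | H) for each absent reading):
  sensor drift: 0.16 × 0.50 × (1 − 0.83) × 0.37 × 0.28 = 0.001409
  rotor imbalance: 0.28 × 0.22 × (1 − 0.86) × 0.86 × 0.66 = 0.004895
  foundation looseness: 0.12 × 0.54 × (1 − 0.42) × 0.74 × 0.43 = 0.011959
  impeller damage: 0.30 × 0.63 × (1 − 0.77) × 0.88 × 0.27 = 0.010328
  coupling fatigue: 0.14 × 0.78 × (1 − 0.58) × 0.90 × 0.08 = 0.0033022
Normalizing constant Z = 0.001409 + 0.004895 + 0.011959 + 0.010328 + 0.0033022 = 0.031894.
P(sensor drift | evidence) ≈ 0.001409 / 0.031894 ≈ 0.044
P(rotor imbalance | evidence) ≈ 0.004895 / 0.031894 ≈ 0.153
P(foundation looseness | evidence) ≈ 0.011959 / 0.031894 ≈ 0.375
P(impeller damage | evidence) ≈ 0.010328 / 0.031894 ≈ 0.324
P(coupling fatigue | evidence) ≈ 0.0033022 / 0.031894 ≈ 0.104
The largest is 0.375, so foundation looseness is most probable.

foundation looseness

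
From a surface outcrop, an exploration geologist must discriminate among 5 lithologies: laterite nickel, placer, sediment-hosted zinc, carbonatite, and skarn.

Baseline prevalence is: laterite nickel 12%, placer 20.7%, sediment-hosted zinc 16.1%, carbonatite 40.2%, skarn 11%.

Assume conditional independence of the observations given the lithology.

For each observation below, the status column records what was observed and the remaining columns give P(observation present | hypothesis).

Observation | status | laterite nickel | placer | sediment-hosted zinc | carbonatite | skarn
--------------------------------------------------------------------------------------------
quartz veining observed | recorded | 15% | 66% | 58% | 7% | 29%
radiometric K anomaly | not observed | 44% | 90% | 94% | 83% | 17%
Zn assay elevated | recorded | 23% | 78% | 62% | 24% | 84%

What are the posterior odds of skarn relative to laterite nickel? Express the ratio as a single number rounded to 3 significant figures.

9.59

Unnormalized posterior weight (prior times the observation likelihoods) for each of the two hypotheses (using 1 − P(present | H) for each absent observation):
  skarn: 0.110 × 0.29 × (1 − 0.17) × 0.84 = 0.022241
  laterite nickel: 0.120 × 0.15 × (1 − 0.44) × 0.23 = 0.0023184
Posterior odds = 0.022241 / 0.0023184 ≈ 9.59.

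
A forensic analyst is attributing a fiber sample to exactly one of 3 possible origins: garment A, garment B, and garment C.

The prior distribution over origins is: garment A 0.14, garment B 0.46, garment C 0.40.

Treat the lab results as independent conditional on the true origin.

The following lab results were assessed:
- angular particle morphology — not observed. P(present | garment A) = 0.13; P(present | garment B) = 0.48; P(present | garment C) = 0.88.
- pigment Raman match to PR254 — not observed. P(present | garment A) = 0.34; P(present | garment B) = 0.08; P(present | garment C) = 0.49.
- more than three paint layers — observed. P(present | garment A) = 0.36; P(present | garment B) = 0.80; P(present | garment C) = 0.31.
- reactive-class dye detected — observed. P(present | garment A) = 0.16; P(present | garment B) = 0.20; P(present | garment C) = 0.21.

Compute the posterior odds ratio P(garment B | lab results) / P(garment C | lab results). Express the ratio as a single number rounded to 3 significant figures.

22.1

Posterior odds equal prior odds times the likelihood ratio; only the two competing hypotheses matter (using 1 − P(present | H) for each absent lab result).
  garment B: 0.46 × (1 − 0.48) × (1 − 0.08) × 0.80 × 0.20 = 0.03521
  garment C: 0.40 × (1 − 0.88) × (1 − 0.49) × 0.31 × 0.21 = 0.0015936
Odds(garment B : garment C) = 0.03521 / 0.0015936 ≈ 22.1.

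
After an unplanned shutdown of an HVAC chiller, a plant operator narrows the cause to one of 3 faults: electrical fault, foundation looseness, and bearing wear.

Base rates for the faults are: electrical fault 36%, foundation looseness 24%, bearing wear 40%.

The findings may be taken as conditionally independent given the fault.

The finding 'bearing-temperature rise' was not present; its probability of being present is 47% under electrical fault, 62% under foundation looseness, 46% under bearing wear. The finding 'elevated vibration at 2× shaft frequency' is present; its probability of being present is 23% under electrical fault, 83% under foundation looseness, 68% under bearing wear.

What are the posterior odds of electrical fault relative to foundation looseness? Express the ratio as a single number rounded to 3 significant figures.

0.580

Unnormalized posterior weight (prior times the finding likelihoods) for each of the two hypotheses (using 1 − P(present | H) for each absent finding):
  electrical fault: 0.36 × (1 − 0.47) × 0.23 = 0.043884
  foundation looseness: 0.24 × (1 − 0.62) × 0.83 = 0.075696
Posterior odds = 0.043884 / 0.075696 ≈ 0.580.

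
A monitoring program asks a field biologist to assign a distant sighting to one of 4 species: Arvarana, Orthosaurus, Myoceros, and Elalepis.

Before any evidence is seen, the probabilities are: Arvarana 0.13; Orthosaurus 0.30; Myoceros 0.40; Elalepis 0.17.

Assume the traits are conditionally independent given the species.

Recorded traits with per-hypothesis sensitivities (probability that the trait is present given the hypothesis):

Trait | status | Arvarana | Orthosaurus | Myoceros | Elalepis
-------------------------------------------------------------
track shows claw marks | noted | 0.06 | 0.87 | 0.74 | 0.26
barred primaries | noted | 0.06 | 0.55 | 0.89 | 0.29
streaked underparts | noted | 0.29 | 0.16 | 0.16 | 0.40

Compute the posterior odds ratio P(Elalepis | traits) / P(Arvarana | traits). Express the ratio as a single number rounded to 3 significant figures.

Unnormalized posterior weight (prior times the trait likelihoods) for each of the two hypotheses:
  Elalepis: 0.17 × 0.26 × 0.29 × 0.40 = 0.0051272
  Arvarana: 0.13 × 0.06 × 0.06 × 0.29 = 0.00013572
Odds(Elalepis : Arvarana) = 0.0051272 / 0.00013572 ≈ 37.8.

37.8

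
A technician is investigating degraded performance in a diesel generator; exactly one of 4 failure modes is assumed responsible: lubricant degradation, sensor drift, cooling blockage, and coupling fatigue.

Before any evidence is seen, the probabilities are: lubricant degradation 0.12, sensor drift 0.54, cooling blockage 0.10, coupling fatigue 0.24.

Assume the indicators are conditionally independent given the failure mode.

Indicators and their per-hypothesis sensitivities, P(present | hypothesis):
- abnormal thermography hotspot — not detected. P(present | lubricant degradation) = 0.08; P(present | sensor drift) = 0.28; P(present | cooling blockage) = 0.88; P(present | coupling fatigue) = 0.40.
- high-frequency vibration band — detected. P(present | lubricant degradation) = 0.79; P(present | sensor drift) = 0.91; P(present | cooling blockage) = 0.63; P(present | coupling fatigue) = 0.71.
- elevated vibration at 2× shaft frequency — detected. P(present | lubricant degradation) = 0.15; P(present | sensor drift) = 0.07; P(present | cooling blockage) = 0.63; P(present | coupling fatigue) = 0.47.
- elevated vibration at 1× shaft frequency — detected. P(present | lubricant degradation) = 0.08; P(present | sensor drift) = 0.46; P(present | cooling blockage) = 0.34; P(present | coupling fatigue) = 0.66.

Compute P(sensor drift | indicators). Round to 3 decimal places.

0.249

For each hypothesis, the unnormalized posterior weight is prior × product of the indicator likelihoods (using 1 − P(present | H) for each absent indicator):
  lubricant degradation: 0.12 × (1 − 0.08) × 0.79 × 0.15 × 0.08 = 0.0010466
  sensor drift: 0.54 × (1 − 0.28) × 0.91 × 0.07 × 0.46 = 0.011393
  cooling blockage: 0.10 × (1 − 0.88) × 0.63 × 0.63 × 0.34 = 0.0016194
  coupling fatigue: 0.24 × (1 − 0.40) × 0.71 × 0.47 × 0.66 = 0.031715
Normalizing constant Z = 0.0010466 + 0.011393 + 0.0016194 + 0.031715 = 0.045773.
P(sensor drift | evidence) = 0.011393 / 0.045773 ≈ 0.249.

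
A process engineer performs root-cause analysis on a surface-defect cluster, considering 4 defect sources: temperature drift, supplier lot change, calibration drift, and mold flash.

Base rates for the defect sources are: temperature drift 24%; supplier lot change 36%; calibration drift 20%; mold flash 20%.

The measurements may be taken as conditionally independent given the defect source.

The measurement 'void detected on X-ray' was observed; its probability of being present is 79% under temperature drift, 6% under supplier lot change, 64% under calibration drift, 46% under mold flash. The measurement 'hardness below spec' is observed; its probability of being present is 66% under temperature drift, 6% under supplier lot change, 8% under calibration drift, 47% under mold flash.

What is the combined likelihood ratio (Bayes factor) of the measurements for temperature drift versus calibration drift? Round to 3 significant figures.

The Bayes factor is the ratio of the joint likelihoods of the measurement pattern under the two hypotheses.
  temperature drift: 0.79 × 0.66 = 0.5214
  calibration drift: 0.64 × 0.08 = 0.0512
Bayes factor = 0.5214 / 0.0512 ≈ 10.2

10.2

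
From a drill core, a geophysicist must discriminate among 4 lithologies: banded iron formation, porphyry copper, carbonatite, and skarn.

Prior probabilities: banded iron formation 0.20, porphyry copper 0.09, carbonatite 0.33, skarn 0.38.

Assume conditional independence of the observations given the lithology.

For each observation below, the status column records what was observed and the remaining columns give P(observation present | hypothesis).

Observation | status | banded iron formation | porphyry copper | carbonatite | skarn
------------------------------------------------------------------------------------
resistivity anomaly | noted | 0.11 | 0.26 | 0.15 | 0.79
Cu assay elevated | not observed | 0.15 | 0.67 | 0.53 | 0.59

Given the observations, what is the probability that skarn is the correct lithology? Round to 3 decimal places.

For each hypothesis, the unnormalized posterior weight is prior × product of the observation likelihoods (using 1 − P(present | H) for each absent observation):
  banded iron formation: 0.20 × 0.11 × (1 − 0.15) = 0.0187
  porphyry copper: 0.09 × 0.26 × (1 − 0.67) = 0.007722
  carbonatite: 0.33 × 0.15 × (1 − 0.53) = 0.023265
  skarn: 0.38 × 0.79 × (1 − 0.59) = 0.12308
Normalizing constant Z = 0.0187 + 0.007722 + 0.023265 + 0.12308 = 0.17277.
P(skarn | evidence) = 0.12308 / 0.17277 ≈ 0.712.

0.712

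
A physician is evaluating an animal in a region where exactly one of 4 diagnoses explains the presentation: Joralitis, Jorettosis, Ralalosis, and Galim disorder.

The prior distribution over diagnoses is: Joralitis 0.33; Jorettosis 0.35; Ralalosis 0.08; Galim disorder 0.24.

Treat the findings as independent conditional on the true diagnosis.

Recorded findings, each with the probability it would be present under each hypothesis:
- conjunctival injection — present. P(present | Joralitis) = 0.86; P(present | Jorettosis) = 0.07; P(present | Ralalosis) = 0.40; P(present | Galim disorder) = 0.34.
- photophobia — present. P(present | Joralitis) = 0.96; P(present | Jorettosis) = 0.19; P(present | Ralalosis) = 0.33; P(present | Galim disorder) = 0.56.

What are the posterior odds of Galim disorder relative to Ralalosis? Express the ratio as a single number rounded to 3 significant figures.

The normalizing constant cancels in an odds ratio, so compute prior × likelihood for the two hypotheses only:
  Galim disorder: 0.24 × 0.34 × 0.56 = 0.045696
  Ralalosis: 0.08 × 0.40 × 0.33 = 0.01056
Odds(Galim disorder : Ralalosis) = 0.045696 / 0.01056 ≈ 4.33.

4.33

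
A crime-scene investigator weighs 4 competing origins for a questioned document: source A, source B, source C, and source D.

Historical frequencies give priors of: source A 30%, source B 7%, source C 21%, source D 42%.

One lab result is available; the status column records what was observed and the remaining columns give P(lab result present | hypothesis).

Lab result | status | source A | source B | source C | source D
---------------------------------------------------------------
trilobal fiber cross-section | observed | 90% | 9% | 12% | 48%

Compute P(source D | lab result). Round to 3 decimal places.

Multiply each prior by the likelihood of the lab result:
  source A: 0.30 × 0.90 = 0.27
  source B: 0.07 × 0.09 = 0.0063
  source C: 0.21 × 0.12 = 0.0252
  source D: 0.42 × 0.48 = 0.2016
Marginal likelihood of the evidence = 0.5031.
P(source D | evidence) = 0.2016 / 0.5031 ≈ 0.401.

0.401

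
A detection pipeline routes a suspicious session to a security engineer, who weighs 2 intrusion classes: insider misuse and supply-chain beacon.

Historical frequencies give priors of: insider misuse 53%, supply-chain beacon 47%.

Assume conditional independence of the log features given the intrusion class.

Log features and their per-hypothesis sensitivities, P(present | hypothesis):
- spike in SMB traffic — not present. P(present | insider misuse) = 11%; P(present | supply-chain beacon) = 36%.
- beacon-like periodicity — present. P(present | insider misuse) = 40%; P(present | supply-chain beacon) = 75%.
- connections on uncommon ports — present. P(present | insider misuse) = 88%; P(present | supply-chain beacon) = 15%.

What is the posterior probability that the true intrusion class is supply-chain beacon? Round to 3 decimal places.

For each hypothesis, the unnormalized posterior weight is prior × product of the log feature likelihoods (using 1 − P(present | H) for each absent log feature):
  insider misuse: 0.53 × (1 − 0.11) × 0.40 × 0.88 = 0.16604
  supply-chain beacon: 0.47 × (1 − 0.36) × 0.75 × 0.15 = 0.03384
Normalizing constant Z = 0.16604 + 0.03384 = 0.19988.
P(supply-chain beacon | evidence) = 0.03384 / 0.19988 ≈ 0.169.

0.169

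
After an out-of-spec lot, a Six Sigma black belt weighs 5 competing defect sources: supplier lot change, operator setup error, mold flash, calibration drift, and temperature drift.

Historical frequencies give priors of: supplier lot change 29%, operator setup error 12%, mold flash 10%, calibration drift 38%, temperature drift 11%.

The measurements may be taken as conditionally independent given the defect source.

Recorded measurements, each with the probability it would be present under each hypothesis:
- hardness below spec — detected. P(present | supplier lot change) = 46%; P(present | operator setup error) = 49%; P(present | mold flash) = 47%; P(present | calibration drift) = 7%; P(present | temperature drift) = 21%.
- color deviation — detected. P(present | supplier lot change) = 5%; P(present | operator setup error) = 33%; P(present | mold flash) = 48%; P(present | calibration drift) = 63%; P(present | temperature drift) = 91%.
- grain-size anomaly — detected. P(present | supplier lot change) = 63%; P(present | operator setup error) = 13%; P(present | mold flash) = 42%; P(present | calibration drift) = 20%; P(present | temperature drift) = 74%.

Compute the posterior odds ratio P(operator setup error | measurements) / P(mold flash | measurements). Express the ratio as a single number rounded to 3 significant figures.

The normalizing constant cancels in an odds ratio, so compute prior × likelihood for the two hypotheses only:
  operator setup error: 0.12 × 0.49 × 0.33 × 0.13 = 0.0025225
  mold flash: 0.10 × 0.47 × 0.48 × 0.42 = 0.0094752
Odds(operator setup error : mold flash) = 0.0025225 / 0.0094752 ≈ 0.266.

0.266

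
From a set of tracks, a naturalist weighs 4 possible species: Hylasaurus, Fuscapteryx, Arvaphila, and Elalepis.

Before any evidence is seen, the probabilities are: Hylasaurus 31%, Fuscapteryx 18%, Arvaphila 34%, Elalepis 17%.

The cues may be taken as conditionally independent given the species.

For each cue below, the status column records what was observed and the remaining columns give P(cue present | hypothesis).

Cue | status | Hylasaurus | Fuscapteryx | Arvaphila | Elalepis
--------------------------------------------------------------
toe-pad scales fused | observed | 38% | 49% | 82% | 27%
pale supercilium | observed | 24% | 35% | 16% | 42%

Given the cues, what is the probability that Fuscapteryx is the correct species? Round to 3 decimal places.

0.251

Multiply each prior by the joint likelihood of the cue pattern:
  Hylasaurus: 0.31 × 0.38 × 0.24 = 0.028272
  Fuscapteryx: 0.18 × 0.49 × 0.35 = 0.03087
  Arvaphila: 0.34 × 0.82 × 0.16 = 0.044608
  Elalepis: 0.17 × 0.27 × 0.42 = 0.019278
Normalizing constant Z = 0.028272 + 0.03087 + 0.044608 + 0.019278 = 0.12303.
P(Fuscapteryx | evidence) = 0.03087 / 0.12303 ≈ 0.251.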